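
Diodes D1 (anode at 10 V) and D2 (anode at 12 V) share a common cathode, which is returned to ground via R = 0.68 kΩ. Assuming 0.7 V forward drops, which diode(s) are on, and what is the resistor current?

Assume both conduct. Then node N would need to be at both 10−0.7 = 9.3 V and 12−0.7 = 11.3 V, which is impossible.
Assume only D2 conducts: V_N = 12 − 0.7 = 11.3 V, so I_R = 11.3/0.68 = 16.6 mA.
Check D1: its anode-to-cathode voltage is 10 − 11.3 = -1.3 V < 0.7 V, so it is off. The assumption is consistent.

Only D2 conducts; I_R ≈ 17 mA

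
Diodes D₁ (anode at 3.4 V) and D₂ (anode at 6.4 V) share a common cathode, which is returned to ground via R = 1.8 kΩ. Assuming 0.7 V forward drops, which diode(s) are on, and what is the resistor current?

Assume both conduct. Then node N would need to be at both 3.4−0.7 = 2.7 V and 6.4−0.7 = 5.7 V, which is impossible.
Assume only D₂ conducts: V_N = 6.4 − 0.7 = 5.7 V, so I_R = 5.7/1.8 = 3.17 mA.
Check D₁: its anode-to-cathode voltage is 3.4 − 5.7 = -2.3 V < 0.7 V, so it is off. The assumption is consistent.

Only D₂ conducts; I_R ≈ 3.2 mA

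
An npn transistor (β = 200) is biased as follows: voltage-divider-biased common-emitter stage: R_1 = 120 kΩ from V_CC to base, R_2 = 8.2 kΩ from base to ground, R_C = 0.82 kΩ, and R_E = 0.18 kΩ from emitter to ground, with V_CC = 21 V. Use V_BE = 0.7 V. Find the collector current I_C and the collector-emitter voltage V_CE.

I_C ≈ 2.9 mA, V_CE ≈ 18 V

Thevenize the base divider: V_Th = V_CC·R_2/(R_1+R_2) = 21×8.2/128 = 1.34 V, R_Th = R_1‖R_2 = 7.68 kΩ.
Base-emitter loop: V_Th = I_B·R_Th + V_BE + (β+1)I_B·R_E, so I_B = (1.34 − 0.7) / (7.68 + 201×0.18) = 0.0147 mA.
I_C = β·I_B = 200×0.0147 = 2.93 mA, and I_E = (β+1)I_B = 2.95 mA.
V_CE = V_CC − I_C·R_C − I_E·R_E = 21 − 2.93×0.82 − 2.95×0.18 = 18.1 V.
V_CE = 18.1 V > 0.2 V confirms active-region operation.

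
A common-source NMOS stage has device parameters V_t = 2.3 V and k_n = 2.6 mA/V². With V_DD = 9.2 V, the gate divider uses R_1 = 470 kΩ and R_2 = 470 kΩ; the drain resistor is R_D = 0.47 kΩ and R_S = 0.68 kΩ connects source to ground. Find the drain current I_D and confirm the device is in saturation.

I_D ≈ 1.7 mA

V_G = V_DD·R_2/(R_1+R_2) = 9.2×470/940 = 4.6 V.
Assume saturation: I_D = (k_n/2)(V_GS − V_t)² with V_GS = V_G − I_D·R_S = 4.6 − 0.68·I_D.
Substituting gives 0.601·I_D² − 5.07·I_D + 6.88 = 0, with roots I_D = 1.7 or 6.73 mA.
The root I_D = 6.73 mA gives V_GS = 0.0251 V ≤ V_t, so take I_D = 1.7 mA.
Then V_GS = 3.44 V and V_DS = V_DD − I_D(R_D+R_S) = 9.2 − 1.7×1.15 = 7.24 V.
Saturation requires V_DS ≥ V_GS − V_t = 1.14 V; 7.24 ≥ 1.14 ✓.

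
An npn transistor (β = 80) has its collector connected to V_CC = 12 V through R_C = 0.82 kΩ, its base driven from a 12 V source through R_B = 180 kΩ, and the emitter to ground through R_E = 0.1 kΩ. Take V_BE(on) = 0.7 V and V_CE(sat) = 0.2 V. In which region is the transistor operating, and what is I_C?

Assume active. Base-emitter loop: I_B = (V_BB − V_BE)/(R_B + (β+1)R_E) = (12 − 0.7)/(180 + 81×0.1) = 0.0601 mA.
I_C = β·I_B = 80×0.0601 = 4.81 mA.
V_CE = V_CC − I_C·R_C − I_E·R_E = 12 − 4.81×0.82 − 4.87×0.1 = 7.57 V > V_CE(sat), so the active-region assumption holds.

active; I_C ≈ 4.8 mA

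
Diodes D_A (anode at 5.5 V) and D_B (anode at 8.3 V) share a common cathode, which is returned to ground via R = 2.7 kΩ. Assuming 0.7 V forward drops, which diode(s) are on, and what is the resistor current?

Assume both conduct. Then node N would need to be at both 5.5−0.7 = 4.8 V and 8.3−0.7 = 7.6 V, which is impossible.
Assume only D_B conducts: V_N = 8.3 − 0.7 = 7.6 V, so I_R = 7.6/2.7 = 2.81 mA.
Check D_A: its anode-to-cathode voltage is 5.5 − 7.6 = -2.1 V < 0.7 V, so it is off. The assumption is consistent.

Only D_B conducts; I_R ≈ 2.8 mA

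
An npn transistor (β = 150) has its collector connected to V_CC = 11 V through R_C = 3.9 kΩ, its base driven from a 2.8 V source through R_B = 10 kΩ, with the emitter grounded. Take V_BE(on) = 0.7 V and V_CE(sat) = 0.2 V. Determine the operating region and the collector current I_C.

saturation; I_C ≈ 2.8 mA

Assume active: I_B = (2.8 − 0.7)/10 = 0.21 mA, giving I_C = β·I_B = 31.5 mA.
But then V_CE = 11 − 31.5×3.9 = -112 V < V_CE(sat) = 0.2 V — impossible in the active region.
So the transistor is saturated. With V_CE = 0.2 V, I_C = (V_CC − 0.2)/R_C = 10.8/3.9 = 2.77 mA.
Check: β·I_B = 31.5 mA > I_C = 2.77 mA, confirming saturation.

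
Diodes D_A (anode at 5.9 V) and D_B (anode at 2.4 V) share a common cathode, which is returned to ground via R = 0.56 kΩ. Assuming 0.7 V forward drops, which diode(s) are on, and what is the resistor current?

Assume both conduct. Then node N would need to be at both 5.9−0.7 = 5.2 V and 2.4−0.7 = 1.7 V, which is impossible.
Assume only D_A conducts: V_N = 5.9 − 0.7 = 5.2 V, so I_R = 5.2/0.56 = 9.29 mA.
Check D_B: its anode-to-cathode voltage is 2.4 − 5.2 = -2.8 V < 0.7 V, so it is off. The assumption is consistent.

Only D_A conducts; I_R ≈ 9.3 mA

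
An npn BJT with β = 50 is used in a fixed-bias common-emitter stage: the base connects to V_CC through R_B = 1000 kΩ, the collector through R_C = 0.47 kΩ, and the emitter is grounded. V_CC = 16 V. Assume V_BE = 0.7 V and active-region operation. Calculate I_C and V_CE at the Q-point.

I_C ≈ 0.77 mA, V_CE ≈ 16 V

Base loop: V_CC = I_B·R_B + V_BE, so I_B = (16 − 0.7)/1000 kΩ = 0.0153 mA.
In the active region I_C = β·I_B = 50 × 0.0153 = 0.765 mA.
Collector loop: V_CE = V_CC − I_C·R_C = 16 − 0.765×0.47 = 15.6 V.
Since V_CE = 15.6 V > V_CE(sat) ≈ 0.2 V, the transistor is in the active region as assumed.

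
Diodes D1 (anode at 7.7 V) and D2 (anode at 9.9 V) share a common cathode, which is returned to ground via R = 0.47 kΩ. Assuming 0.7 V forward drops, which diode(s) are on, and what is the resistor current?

Only D2 conducts; I_R ≈ 20 mA

Assume both conduct. Then node N would need to be at both 7.7−0.7 = 7 V and 9.9−0.7 = 9.2 V, which is impossible.
Assume only D2 conducts: V_N = 9.9 − 0.7 = 9.2 V, so I_R = 9.2/0.47 = 19.6 mA.
Check D1: its anode-to-cathode voltage is 7.7 − 9.2 = -1.5 V < 0.7 V, so it is off. The assumption is consistent.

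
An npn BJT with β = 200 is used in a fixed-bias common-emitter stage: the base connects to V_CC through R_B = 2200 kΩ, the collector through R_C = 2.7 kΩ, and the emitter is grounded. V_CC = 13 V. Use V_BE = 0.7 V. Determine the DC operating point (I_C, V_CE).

Base loop: V_CC = I_B·R_B + V_BE, so I_B = (13 − 0.7)/2200 kΩ = 0.00559 mA.
In the active region I_C = β·I_B = 200 × 0.00559 = 1.12 mA.
Collector loop: V_CE = V_CC − I_C·R_C = 13 − 1.12×2.7 = 9.98 V.
Since V_CE = 9.98 V > V_CE(sat) ≈ 0.2 V, the transistor is in the active region as assumed.

I_C ≈ 1.1 mA, V_CE ≈ 10 V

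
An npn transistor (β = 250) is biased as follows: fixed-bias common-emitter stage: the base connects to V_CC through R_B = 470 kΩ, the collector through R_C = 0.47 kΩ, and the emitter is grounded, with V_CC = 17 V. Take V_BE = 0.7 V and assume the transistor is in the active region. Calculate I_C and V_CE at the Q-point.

I_C ≈ 8.7 mA, V_CE ≈ 13 V

Base loop: V_CC = I_B·R_B + V_BE, so I_B = (17 − 0.7)/470 kΩ = 0.0347 mA.
In the active region I_C = β·I_B = 250 × 0.0347 = 8.67 mA.
Collector loop: V_CE = V_CC − I_C·R_C = 17 − 8.67×0.47 = 12.9 V.
Since V_CE = 12.9 V > V_CE(sat) ≈ 0.2 V, the transistor is in the active region as assumed.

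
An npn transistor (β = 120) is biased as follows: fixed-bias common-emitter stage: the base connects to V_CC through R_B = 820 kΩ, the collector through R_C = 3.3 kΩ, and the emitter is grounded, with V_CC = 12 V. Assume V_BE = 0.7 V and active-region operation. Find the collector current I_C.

I_C ≈ 1.7 mA

Base loop: V_CC = I_B·R_B + V_BE, so I_B = (12 − 0.7)/820 kΩ = 0.0138 mA.
In the active region I_C = β·I_B = 120 × 0.0138 = 1.65 mA.
Collector loop: V_CE = V_CC − I_C·R_C = 12 − 1.65×3.3 = 6.54 V.
Since V_CE = 6.54 V > V_CE(sat) ≈ 0.2 V, the transistor is in the active region as assumed.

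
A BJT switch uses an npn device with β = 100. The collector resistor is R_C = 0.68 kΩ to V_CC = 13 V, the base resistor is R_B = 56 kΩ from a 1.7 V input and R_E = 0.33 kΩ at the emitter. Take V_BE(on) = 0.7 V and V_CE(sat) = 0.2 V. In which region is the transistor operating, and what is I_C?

active; I_C ≈ 1.1 mA

Assume active. Base-emitter loop: I_B = (V_BB − V_BE)/(R_B + (β+1)R_E) = (1.7 − 0.7)/(56 + 101×0.33) = 0.0112 mA.
I_C = β·I_B = 100×0.0112 = 1.12 mA.
V_CE = V_CC − I_C·R_C − I_E·R_E = 13 − 1.12×0.68 − 1.13×0.33 = 11.9 V > V_CE(sat), so the active-region assumption holds.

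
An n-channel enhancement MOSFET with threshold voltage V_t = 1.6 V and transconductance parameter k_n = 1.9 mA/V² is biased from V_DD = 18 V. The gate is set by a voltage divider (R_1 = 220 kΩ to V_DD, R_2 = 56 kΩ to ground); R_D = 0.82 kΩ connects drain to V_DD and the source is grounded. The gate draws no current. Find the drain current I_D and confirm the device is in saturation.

V_G = V_DD·R_2/(R_1+R_2) = 18×56/276 = 3.65 V. With the source grounded, V_GS = V_G = 3.65 V.
Assume saturation: I_D = (k_n/2)(V_GS − V_t)² = (1.9/2)×(3.65 − 1.6)² = 0.95×2.05² = 4 mA.
V_DS = V_DD − I_D·R_D = 18 − 4×0.82 = 14.7 V.
Saturation requires V_DS ≥ V_GS − V_t = 2.05 V; 14.7 ≥ 2.05 ✓.

I_D ≈ 4 mA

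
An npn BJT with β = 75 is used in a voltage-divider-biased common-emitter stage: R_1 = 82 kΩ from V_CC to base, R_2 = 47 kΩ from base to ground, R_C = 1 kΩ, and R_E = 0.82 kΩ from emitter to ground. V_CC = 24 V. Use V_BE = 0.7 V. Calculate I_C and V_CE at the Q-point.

I_C ≈ 6.5 mA, V_CE ≈ 12 V

Thevenize the base divider: V_Th = V_CC·R_2/(R_1+R_2) = 24×47/129 = 8.74 V, R_Th = R_1‖R_2 = 29.9 kΩ.
Base-emitter loop: V_Th = I_B·R_Th + V_BE + (β+1)I_B·R_E, so I_B = (8.74 − 0.7) / (29.9 + 76×0.82) = 0.0873 mA.
I_C = β·I_B = 75×0.0873 = 6.54 mA, and I_E = (β+1)I_B = 6.63 mA.
V_CE = V_CC − I_C·R_C − I_E·R_E = 24 − 6.54×1 − 6.63×0.82 = 12 V.
V_CE = 12 V > 0.2 V confirms active-region operation.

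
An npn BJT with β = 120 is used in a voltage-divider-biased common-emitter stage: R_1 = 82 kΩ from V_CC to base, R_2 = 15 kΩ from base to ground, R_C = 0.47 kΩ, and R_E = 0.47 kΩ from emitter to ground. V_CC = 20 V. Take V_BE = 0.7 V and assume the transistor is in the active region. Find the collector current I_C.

I_C ≈ 4.1 mA

Thevenize the base divider: V_Th = V_CC·R_2/(R_1+R_2) = 20×15/97 = 3.09 V, R_Th = R_1‖R_2 = 12.7 kΩ.
Base-emitter loop: V_Th = I_B·R_Th + V_BE + (β+1)I_B·R_E, so I_B = (3.09 − 0.7) / (12.7 + 121×0.47) = 0.0344 mA.
I_C = β·I_B = 120×0.0344 = 4.13 mA, and I_E = (β+1)I_B = 4.16 mA.
V_CE = V_CC − I_C·R_C − I_E·R_E = 20 − 4.13×0.47 − 4.16×0.47 = 16.1 V.
V_CE = 16.1 V > 0.2 V confirms active-region operation.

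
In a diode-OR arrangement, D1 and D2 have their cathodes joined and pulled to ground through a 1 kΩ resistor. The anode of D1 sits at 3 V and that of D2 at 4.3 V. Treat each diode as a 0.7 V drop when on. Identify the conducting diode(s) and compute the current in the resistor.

Only D2 conducts; I_R ≈ 3.6 mA

Assume both conduct. Then node N would need to be at both 3−0.7 = 2.3 V and 4.3−0.7 = 3.6 V, which is impossible.
Assume only D2 conducts: V_N = 4.3 − 0.7 = 3.6 V, so I_R = 3.6/1 = 3.6 mA.
Check D1: its anode-to-cathode voltage is 3 − 3.6 = -0.6 V < 0.7 V, so it is off. The assumption is consistent.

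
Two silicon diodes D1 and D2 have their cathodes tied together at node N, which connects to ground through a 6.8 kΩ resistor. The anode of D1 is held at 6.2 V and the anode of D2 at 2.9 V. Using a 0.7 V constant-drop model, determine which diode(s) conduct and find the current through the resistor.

Assume both conduct. Then node N would need to be at both 6.2−0.7 = 5.5 V and 2.9−0.7 = 2.2 V, which is impossible.
Assume only D1 conducts: V_N = 6.2 − 0.7 = 5.5 V, so I_R = 5.5/6.8 = 0.809 mA.
Check D2: its anode-to-cathode voltage is 2.9 − 5.5 = -2.6 V < 0.7 V, so it is off. The assumption is consistent.

Only D1 conducts; I_R ≈ 0.81 mA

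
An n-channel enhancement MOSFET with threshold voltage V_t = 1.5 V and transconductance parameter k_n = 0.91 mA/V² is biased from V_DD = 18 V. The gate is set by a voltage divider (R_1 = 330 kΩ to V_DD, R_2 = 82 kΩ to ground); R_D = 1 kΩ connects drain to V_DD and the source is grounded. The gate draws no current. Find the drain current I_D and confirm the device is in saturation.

I_D ≈ 2 mA

V_G = V_DD·R_2/(R_1+R_2) = 18×82/412 = 3.58 V. With the source grounded, V_GS = V_G = 3.58 V.
Assume saturation: I_D = (k_n/2)(V_GS − V_t)² = (0.91/2)×(3.58 − 1.5)² = 0.455×2.08² = 1.97 mA.
V_DS = V_DD − I_D·R_D = 18 − 1.97×1 = 16 V.
Saturation requires V_DS ≥ V_GS − V_t = 2.08 V; 16 ≥ 2.08 ✓.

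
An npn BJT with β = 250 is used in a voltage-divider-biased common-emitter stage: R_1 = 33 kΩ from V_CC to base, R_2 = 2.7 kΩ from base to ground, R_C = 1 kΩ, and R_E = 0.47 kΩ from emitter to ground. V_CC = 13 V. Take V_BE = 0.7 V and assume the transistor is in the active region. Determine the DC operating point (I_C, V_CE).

I_C ≈ 0.59 mA, V_CE ≈ 12 V

Thevenize the base divider: V_Th = V_CC·R_2/(R_1+R_2) = 13×2.7/35.7 = 0.983 V, R_Th = R_1‖R_2 = 2.5 kΩ.
Base-emitter loop: V_Th = I_B·R_Th + V_BE + (β+1)I_B·R_E, so I_B = (0.983 − 0.7) / (2.5 + 251×0.47) = 0.00235 mA.
I_C = β·I_B = 250×0.00235 = 0.588 mA, and I_E = (β+1)I_B = 0.59 mA.
V_CE = V_CC − I_C·R_C − I_E·R_E = 13 − 0.588×1 − 0.59×0.47 = 12.1 V.
V_CE = 12.1 V > 0.2 V confirms active-region operation.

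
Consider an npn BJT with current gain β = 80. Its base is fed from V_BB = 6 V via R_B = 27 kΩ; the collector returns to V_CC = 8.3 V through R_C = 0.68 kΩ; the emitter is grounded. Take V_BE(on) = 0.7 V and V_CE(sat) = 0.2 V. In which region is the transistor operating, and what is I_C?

saturation; I_C ≈ 12 mA

Assume active: I_B = (6 − 0.7)/27 = 0.196 mA, giving I_C = β·I_B = 15.7 mA.
But then V_CE = 8.3 − 15.7×0.68 = -2.38 V < V_CE(sat) = 0.2 V — impossible in the active region.
So the transistor is saturated. With V_CE = 0.2 V, I_C = (V_CC − 0.2)/R_C = 8.1/0.68 = 11.9 mA.
Check: β·I_B = 15.7 mA > I_C = 11.9 mA, confirming saturation.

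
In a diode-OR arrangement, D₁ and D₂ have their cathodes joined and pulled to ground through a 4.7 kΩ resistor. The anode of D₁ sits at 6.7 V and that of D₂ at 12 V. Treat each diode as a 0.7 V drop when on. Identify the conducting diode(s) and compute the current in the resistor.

Only D₂ conducts; I_R ≈ 2.4 mA

Assume both conduct. Then node N would need to be at both 6.7−0.7 = 6 V and 12−0.7 = 11.3 V, which is impossible.
Assume only D₂ conducts: V_N = 12 − 0.7 = 11.3 V, so I_R = 11.3/4.7 = 2.4 mA.
Check D₁: its anode-to-cathode voltage is 6.7 − 11.3 = -4.6 V < 0.7 V, so it is off. The assumption is consistent.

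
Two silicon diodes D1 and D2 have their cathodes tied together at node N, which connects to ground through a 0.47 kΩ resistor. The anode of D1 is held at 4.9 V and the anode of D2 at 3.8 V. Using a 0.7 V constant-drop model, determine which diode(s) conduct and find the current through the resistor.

Only D1 conducts; I_R ≈ 8.9 mA

Assume both conduct. Then node N would need to be at both 4.9−0.7 = 4.2 V and 3.8−0.7 = 3.1 V, which is impossible.
Assume only D1 conducts: V_N = 4.9 − 0.7 = 4.2 V, so I_R = 4.2/0.47 = 8.94 mA.
Check D2: its anode-to-cathode voltage is 3.8 − 4.2 = -0.4 V < 0.7 V, so it is off. The assumption is consistent.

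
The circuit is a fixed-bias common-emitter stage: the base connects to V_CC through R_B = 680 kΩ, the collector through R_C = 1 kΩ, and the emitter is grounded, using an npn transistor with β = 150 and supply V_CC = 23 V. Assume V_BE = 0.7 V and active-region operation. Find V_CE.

Base loop: V_CC = I_B·R_B + V_BE, so I_B = (23 − 0.7)/680 kΩ = 0.0328 mA.
In the active region I_C = β·I_B = 150 × 0.0328 = 4.92 mA.
Collector loop: V_CE = V_CC − I_C·R_C = 23 − 4.92×1 = 18.1 V.
Since V_CE = 18.1 V > V_CE(sat) ≈ 0.2 V, the transistor is in the active region as assumed.

V_CE ≈ 18 V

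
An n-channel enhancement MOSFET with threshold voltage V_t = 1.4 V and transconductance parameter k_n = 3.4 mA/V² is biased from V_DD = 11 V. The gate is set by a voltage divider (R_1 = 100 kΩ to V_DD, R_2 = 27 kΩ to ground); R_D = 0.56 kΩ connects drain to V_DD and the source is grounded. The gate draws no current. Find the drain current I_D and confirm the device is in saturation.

V_G = V_DD·R_2/(R_1+R_2) = 11×27/127 = 2.34 V. With the source grounded, V_GS = V_G = 2.34 V.
Assume saturation: I_D = (k_n/2)(V_GS − V_t)² = (3.4/2)×(2.34 − 1.4)² = 1.7×0.939² = 1.5 mA.
V_DS = V_DD − I_D·R_D = 11 − 1.5×0.56 = 10.2 V.
Saturation requires V_DS ≥ V_GS − V_t = 0.939 V; 10.2 ≥ 0.939 ✓.

I_D ≈ 1.5 mA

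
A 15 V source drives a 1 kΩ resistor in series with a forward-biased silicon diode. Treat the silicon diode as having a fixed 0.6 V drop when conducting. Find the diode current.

KVL around the loop: 15 = V_D + I·R = 0.6 + I × 1 kΩ.
So I = (15 − 0.6) / 1 kΩ = 14.4 / 1 = 14.4 mA.

I ≈ 14 mA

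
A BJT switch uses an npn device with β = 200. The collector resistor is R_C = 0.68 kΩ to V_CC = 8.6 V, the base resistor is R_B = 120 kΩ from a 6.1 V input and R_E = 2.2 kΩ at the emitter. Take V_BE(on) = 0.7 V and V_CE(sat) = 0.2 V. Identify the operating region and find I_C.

Assume active. Base-emitter loop: I_B = (V_BB − V_BE)/(R_B + (β+1)R_E) = (6.1 − 0.7)/(120 + 201×2.2) = 0.00961 mA.
I_C = β·I_B = 200×0.00961 = 1.92 mA.
V_CE = V_CC − I_C·R_C − I_E·R_E = 8.6 − 1.92×0.68 − 1.93×2.2 = 3.05 V > V_CE(sat), so the active-region assumption holds.

active; I_C ≈ 1.9 mA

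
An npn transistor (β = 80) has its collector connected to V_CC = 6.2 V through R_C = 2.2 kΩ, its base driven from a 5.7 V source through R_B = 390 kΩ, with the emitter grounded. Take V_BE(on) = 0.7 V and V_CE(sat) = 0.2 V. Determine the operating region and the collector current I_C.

active; I_C ≈ 1 mA

Assume active. Base-emitter loop: I_B = (V_BB − V_BE)/R_B = (5.7 − 0.7)/390 = 0.0128 mA.
I_C = β·I_B = 80×0.0128 = 1.03 mA.
V_CE = V_CC − I_C·R_C = 6.2 − 1.03×2.2 = 3.94 V > V_CE(sat), so the active-region assumption holds.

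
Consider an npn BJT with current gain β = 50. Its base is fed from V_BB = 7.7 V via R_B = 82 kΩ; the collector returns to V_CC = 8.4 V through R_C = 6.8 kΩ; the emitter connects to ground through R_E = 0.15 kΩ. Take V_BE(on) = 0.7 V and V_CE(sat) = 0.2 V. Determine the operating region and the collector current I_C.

Assume active: I_B = (7.7 − 0.7)/(82 + 51×0.15) = 0.0781 mA, I_C = β·I_B = 3.9 mA.
Then V_CE = 8.4 − 3.9×6.8 − 3.98×0.15 = -18.7 V < 0.2 V — the active assumption fails.
Re-solve with V_CE = 0.2 V. KCL at the emitter: V_E/R_E = (V_BB−0.7−V_E)/R_B + (V_CC−0.2−V_E)/R_C, giving V_E = 0.189 V.
I_C = (V_CC − 0.2 − V_E)/R_C = (8.2 − 0.189)/6.8 = 1.18 mA.
Check: I_B = (7 − 0.189)/82 = 0.0831 mA, and β·I_B = 4.15 mA > I_C, confirming saturation.

saturation; I_C ≈ 1.2 mA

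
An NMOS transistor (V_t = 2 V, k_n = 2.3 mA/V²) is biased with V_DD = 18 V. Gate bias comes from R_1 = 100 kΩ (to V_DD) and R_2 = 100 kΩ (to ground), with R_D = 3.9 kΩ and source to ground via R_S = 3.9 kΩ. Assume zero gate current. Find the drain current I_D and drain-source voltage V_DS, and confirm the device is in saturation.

I_D ≈ 1.5 mA, V_DS ≈ 6.3 V

V_G = V_DD·R_2/(R_1+R_2) = 18×100/200 = 9 V.
Assume saturation: I_D = (k_n/2)(V_GS − V_t)² with V_GS = V_G − I_D·R_S = 9 − 3.9·I_D.
Substituting gives 17.5·I_D² − 63.8·I_D + 56.3 = 0, with roots I_D = 1.5 or 2.15 mA.
The root I_D = 2.15 mA gives V_GS = 0.634 V ≤ V_t, so take I_D = 1.5 mA.
Then V_GS = 3.14 V and V_DS = V_DD − I_D(R_D+R_S) = 18 − 1.5×7.8 = 6.29 V.
Saturation requires V_DS ≥ V_GS − V_t = 1.14 V; 6.29 ≥ 1.14 ✓.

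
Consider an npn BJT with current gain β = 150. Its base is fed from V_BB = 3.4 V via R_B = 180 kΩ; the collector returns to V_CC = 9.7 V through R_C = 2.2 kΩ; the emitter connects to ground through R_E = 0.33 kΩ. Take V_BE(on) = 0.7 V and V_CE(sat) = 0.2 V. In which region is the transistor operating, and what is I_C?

Assume active. Base-emitter loop: I_B = (V_BB − V_BE)/(R_B + (β+1)R_E) = (3.4 − 0.7)/(180 + 151×0.33) = 0.0117 mA.
I_C = β·I_B = 150×0.0117 = 1.76 mA.
V_CE = V_CC − I_C·R_C − I_E·R_E = 9.7 − 1.76×2.2 − 1.77×0.33 = 5.24 V > V_CE(sat), so the active-region assumption holds.

active; I_C ≈ 1.8 mA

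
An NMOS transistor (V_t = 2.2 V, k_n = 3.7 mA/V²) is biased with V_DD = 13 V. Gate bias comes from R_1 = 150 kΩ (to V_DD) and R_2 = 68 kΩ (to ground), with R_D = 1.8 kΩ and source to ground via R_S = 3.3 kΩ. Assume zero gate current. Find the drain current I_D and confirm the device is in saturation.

V_G = V_DD·R_2/(R_1+R_2) = 13×68/218 = 4.06 V.
Assume saturation: I_D = (k_n/2)(V_GS − V_t)² with V_GS = V_G − I_D·R_S = 4.06 − 3.3·I_D.
Substituting gives 20.1·I_D² − 23.7·I_D + 6.37 = 0, with roots I_D = 0.418 or 0.756 mA.
The root I_D = 0.756 mA gives V_GS = 1.56 V ≤ V_t, so take I_D = 0.418 mA.
Then V_GS = 2.68 V and V_DS = V_DD − I_D(R_D+R_S) = 13 − 0.418×5.1 = 10.9 V.
Saturation requires V_DS ≥ V_GS − V_t = 0.475 V; 10.9 ≥ 0.475 ✓.

I_D ≈ 0.42 mA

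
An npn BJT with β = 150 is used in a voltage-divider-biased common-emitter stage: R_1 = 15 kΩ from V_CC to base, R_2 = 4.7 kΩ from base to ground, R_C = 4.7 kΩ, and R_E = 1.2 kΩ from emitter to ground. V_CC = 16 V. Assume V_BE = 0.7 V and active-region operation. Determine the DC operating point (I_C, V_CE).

I_C ≈ 2.5 mA, V_CE ≈ 1 V

Thevenize the base divider: V_Th = V_CC·R_2/(R_1+R_2) = 16×4.7/19.7 = 3.82 V, R_Th = R_1‖R_2 = 3.58 kΩ.
Base-emitter loop: V_Th = I_B·R_Th + V_BE + (β+1)I_B·R_E, so I_B = (3.82 − 0.7) / (3.58 + 151×1.2) = 0.0169 mA.
I_C = β·I_B = 150×0.0169 = 2.53 mA, and I_E = (β+1)I_B = 2.55 mA.
V_CE = V_CC − I_C·R_C − I_E·R_E = 16 − 2.53×4.7 − 2.55×1.2 = 1.05 V.
V_CE = 1.05 V > 0.2 V confirms active-region operation.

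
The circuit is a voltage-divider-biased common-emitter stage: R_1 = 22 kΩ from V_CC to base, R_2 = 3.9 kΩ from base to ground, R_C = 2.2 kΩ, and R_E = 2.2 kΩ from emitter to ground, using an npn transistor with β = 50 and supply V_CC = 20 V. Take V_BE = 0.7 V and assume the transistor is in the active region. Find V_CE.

V_CE ≈ 16 V

Thevenize the base divider: V_Th = V_CC·R_2/(R_1+R_2) = 20×3.9/25.9 = 3.01 V, R_Th = R_1‖R_2 = 3.31 kΩ.
Base-emitter loop: V_Th = I_B·R_Th + V_BE + (β+1)I_B·R_E, so I_B = (3.01 − 0.7) / (3.31 + 51×2.2) = 0.02 mA.
I_C = β·I_B = 50×0.02 = 1 mA, and I_E = (β+1)I_B = 1.02 mA.
V_CE = V_CC − I_C·R_C − I_E·R_E = 20 − 1×2.2 − 1.02×2.2 = 15.6 V.
V_CE = 15.6 V > 0.2 V confirms active-region operation.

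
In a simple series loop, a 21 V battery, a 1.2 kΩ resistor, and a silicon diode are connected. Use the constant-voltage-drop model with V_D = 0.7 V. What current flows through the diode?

I ≈ 17 mA

KVL around the loop: 21 = V_D + I·R = 0.7 + I × 1.2 kΩ.
So I = (21 − 0.7) / 1.2 kΩ = 20.3 / 1.2 = 16.9 mA.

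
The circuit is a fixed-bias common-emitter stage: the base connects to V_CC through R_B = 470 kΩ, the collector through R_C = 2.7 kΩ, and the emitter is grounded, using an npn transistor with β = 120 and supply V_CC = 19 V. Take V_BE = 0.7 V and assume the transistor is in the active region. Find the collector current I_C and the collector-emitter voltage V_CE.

Base loop: V_CC = I_B·R_B + V_BE, so I_B = (19 − 0.7)/470 kΩ = 0.0389 mA.
In the active region I_C = β·I_B = 120 × 0.0389 = 4.67 mA.
Collector loop: V_CE = V_CC − I_C·R_C = 19 − 4.67×2.7 = 6.38 V.
Since V_CE = 6.38 V > V_CE(sat) ≈ 0.2 V, the transistor is in the active region as assumed.

I_C ≈ 4.7 mA, V_CE ≈ 6.4 V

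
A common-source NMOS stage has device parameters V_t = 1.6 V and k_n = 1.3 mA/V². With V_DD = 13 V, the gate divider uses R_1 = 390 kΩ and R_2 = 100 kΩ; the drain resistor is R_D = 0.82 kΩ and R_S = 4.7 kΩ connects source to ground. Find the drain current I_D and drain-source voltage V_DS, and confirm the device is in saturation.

V_G = V_DD·R_2/(R_1+R_2) = 13×100/490 = 2.65 V.
Assume saturation: I_D = (k_n/2)(V_GS − V_t)² with V_GS = V_G − I_D·R_S = 2.65 − 4.7·I_D.
Substituting gives 14.4·I_D² − 7.43·I_D + 0.721 = 0, with roots I_D = 0.129 or 0.389 mA.
The root I_D = 0.389 mA gives V_GS = 0.827 V ≤ V_t, so take I_D = 0.129 mA.
Then V_GS = 2.05 V and V_DS = V_DD − I_D(R_D+R_S) = 13 − 0.129×5.52 = 12.3 V.
Saturation requires V_DS ≥ V_GS − V_t = 0.446 V; 12.3 ≥ 0.446 ✓.

I_D ≈ 0.13 mA, V_DS ≈ 12 V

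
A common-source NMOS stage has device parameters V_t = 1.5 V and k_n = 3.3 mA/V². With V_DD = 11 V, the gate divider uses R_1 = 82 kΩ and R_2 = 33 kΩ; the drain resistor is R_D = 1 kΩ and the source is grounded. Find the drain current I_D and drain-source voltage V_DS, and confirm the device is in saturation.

V_G = V_DD·R_2/(R_1+R_2) = 11×33/115 = 3.16 V. With the source grounded, V_GS = V_G = 3.16 V.
Assume saturation: I_D = (k_n/2)(V_GS − V_t)² = (3.3/2)×(3.16 − 1.5)² = 1.65×1.66² = 4.53 mA.
V_DS = V_DD − I_D·R_D = 11 − 4.53×1 = 6.47 V.
Saturation requires V_DS ≥ V_GS − V_t = 1.66 V; 6.47 ≥ 1.66 ✓.

I_D ≈ 4.5 mA, V_DS ≈ 6.5 V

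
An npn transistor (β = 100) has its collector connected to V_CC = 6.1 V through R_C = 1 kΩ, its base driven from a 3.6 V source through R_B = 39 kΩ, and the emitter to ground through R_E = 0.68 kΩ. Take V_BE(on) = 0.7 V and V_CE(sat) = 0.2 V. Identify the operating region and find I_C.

Assume active. Base-emitter loop: I_B = (V_BB − V_BE)/(R_B + (β+1)R_E) = (3.6 − 0.7)/(39 + 101×0.68) = 0.0269 mA.
I_C = β·I_B = 100×0.0269 = 2.69 mA.
V_CE = V_CC − I_C·R_C − I_E·R_E = 6.1 − 2.69×1 − 2.72×0.68 = 1.56 V > V_CE(sat), so the active-region assumption holds.

active; I_C ≈ 2.7 mA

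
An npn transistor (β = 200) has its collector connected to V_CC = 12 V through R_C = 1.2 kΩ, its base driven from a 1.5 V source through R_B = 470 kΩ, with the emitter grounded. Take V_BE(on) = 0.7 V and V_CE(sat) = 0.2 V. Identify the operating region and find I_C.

active; I_C ≈ 0.34 mA

Assume active. Base-emitter loop: I_B = (V_BB − V_BE)/R_B = (1.5 − 0.7)/470 = 0.0017 mA.
I_C = β·I_B = 200×0.0017 = 0.34 mA.
V_CE = V_CC − I_C·R_C = 12 − 0.34×1.2 = 11.6 V > V_CE(sat), so the active-region assumption holds.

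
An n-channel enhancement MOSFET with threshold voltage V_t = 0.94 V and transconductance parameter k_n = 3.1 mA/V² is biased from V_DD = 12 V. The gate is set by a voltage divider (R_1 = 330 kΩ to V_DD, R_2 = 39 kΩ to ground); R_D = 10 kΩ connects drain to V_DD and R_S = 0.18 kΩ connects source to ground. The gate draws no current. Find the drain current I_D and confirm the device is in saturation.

I_D ≈ 0.14 mA

V_G = V_DD·R_2/(R_1+R_2) = 12×39/369 = 1.27 V.
Assume saturation: I_D = (k_n/2)(V_GS − V_t)² with V_GS = V_G − I_D·R_S = 1.27 − 0.18·I_D.
Substituting gives 0.0502·I_D² − 1.18·I_D + 0.167 = 0, with roots I_D = 0.142 or 23.4 mA.
The root I_D = 23.4 mA gives V_GS = -2.95 V ≤ V_t, so take I_D = 0.142 mA.
Then V_GS = 1.24 V and V_DS = V_DD − I_D(R_D+R_S) = 12 − 0.142×10.2 = 10.6 V.
Saturation requires V_DS ≥ V_GS − V_t = 0.303 V; 10.6 ≥ 0.303 ✓.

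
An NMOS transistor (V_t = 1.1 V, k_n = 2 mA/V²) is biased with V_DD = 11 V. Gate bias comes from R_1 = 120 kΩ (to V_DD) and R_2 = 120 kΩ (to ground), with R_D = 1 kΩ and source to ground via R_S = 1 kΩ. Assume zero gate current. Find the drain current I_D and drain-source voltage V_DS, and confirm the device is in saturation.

V_G = V_DD·R_2/(R_1+R_2) = 11×120/240 = 5.5 V.
Assume saturation: I_D = (k_n/2)(V_GS − V_t)² with V_GS = V_G − I_D·R_S = 5.5 − 1·I_D.
Substituting gives 1·I_D² − 9.8·I_D + 19.4 = 0, with roots I_D = 2.74 or 7.06 mA.
The root I_D = 7.06 mA gives V_GS = -1.56 V ≤ V_t, so take I_D = 2.74 mA.
Then V_GS = 2.76 V and V_DS = V_DD − I_D(R_D+R_S) = 11 − 2.74×2 = 5.51 V.
Saturation requires V_DS ≥ V_GS − V_t = 1.66 V; 5.51 ≥ 1.66 ✓.

I_D ≈ 2.7 mA, V_DS ≈ 5.5 V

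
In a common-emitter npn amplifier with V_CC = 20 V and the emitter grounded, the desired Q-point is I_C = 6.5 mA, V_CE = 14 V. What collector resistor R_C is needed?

Collector loop: V_CC = I_C·R_C + V_CE.
R_C = (V_CC − V_CE)/I_C = (20 − 14)/6.5 = 0.923 kΩ.

R_C ≈ 0.92 kΩ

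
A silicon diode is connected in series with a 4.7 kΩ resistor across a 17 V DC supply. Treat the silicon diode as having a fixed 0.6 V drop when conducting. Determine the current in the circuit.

I ≈ 3.5 mA

KVL around the loop: 17 = V_D + I·R = 0.6 + I × 4.7 kΩ.
So I = (17 − 0.6) / 4.7 kΩ = 16.4 / 4.7 = 3.49 mA.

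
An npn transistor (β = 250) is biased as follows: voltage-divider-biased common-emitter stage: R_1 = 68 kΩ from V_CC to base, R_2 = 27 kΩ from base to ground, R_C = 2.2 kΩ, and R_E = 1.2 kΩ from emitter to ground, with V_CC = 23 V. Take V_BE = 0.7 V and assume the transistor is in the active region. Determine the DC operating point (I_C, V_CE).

Thevenize the base divider: V_Th = V_CC·R_2/(R_1+R_2) = 23×27/95 = 6.54 V, R_Th = R_1‖R_2 = 19.3 kΩ.
Base-emitter loop: V_Th = I_B·R_Th + V_BE + (β+1)I_B·R_E, so I_B = (6.54 − 0.7) / (19.3 + 251×1.2) = 0.0182 mA.
I_C = β·I_B = 250×0.0182 = 4.55 mA, and I_E = (β+1)I_B = 4.57 mA.
V_CE = V_CC − I_C·R_C − I_E·R_E = 23 − 4.55×2.2 − 4.57×1.2 = 7.5 V.
V_CE = 7.5 V > 0.2 V confirms active-region operation.

I_C ≈ 4.6 mA, V_CE ≈ 7.5 V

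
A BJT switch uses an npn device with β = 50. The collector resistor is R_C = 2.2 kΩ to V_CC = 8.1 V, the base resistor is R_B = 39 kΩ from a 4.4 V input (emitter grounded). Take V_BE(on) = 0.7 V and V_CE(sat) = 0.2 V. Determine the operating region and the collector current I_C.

saturation; I_C ≈ 3.6 mA

Assume active: I_B = (4.4 − 0.7)/39 = 0.0949 mA, giving I_C = β·I_B = 4.74 mA.
But then V_CE = 8.1 − 4.74×2.2 = -2.34 V < V_CE(sat) = 0.2 V — impossible in the active region.
So the transistor is saturated. With V_CE = 0.2 V, I_C = (V_CC − 0.2)/R_C = 7.9/2.2 = 3.59 mA.
Check: β·I_B = 4.74 mA > I_C = 3.59 mA, confirming saturation.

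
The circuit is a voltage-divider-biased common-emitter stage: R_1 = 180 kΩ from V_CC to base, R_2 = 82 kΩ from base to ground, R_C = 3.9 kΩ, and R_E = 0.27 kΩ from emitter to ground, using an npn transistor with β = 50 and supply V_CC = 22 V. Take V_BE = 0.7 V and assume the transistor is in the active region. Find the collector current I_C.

I_C ≈ 4.4 mA

Thevenize the base divider: V_Th = V_CC·R_2/(R_1+R_2) = 22×82/262 = 6.89 V, R_Th = R_1‖R_2 = 56.3 kΩ.
Base-emitter loop: V_Th = I_B·R_Th + V_BE + (β+1)I_B·R_E, so I_B = (6.89 − 0.7) / (56.3 + 51×0.27) = 0.0882 mA.
I_C = β·I_B = 50×0.0882 = 4.41 mA, and I_E = (β+1)I_B = 4.5 mA.
V_CE = V_CC − I_C·R_C − I_E·R_E = 22 − 4.41×3.9 − 4.5×0.27 = 3.58 V.
V_CE = 3.58 V > 0.2 V confirms active-region operation.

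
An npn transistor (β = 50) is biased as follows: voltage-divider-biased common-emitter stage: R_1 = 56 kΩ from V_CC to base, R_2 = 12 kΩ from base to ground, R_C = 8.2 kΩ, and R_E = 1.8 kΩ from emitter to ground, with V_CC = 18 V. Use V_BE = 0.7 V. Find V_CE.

Thevenize the base divider: V_Th = V_CC·R_2/(R_1+R_2) = 18×12/68 = 3.18 V, R_Th = R_1‖R_2 = 9.88 kΩ.
Base-emitter loop: V_Th = I_B·R_Th + V_BE + (β+1)I_B·R_E, so I_B = (3.18 − 0.7) / (9.88 + 51×1.8) = 0.0244 mA.
I_C = β·I_B = 50×0.0244 = 1.22 mA, and I_E = (β+1)I_B = 1.24 mA.
V_CE = V_CC − I_C·R_C − I_E·R_E = 18 − 1.22×8.2 − 1.24×1.8 = 5.78 V.
V_CE = 5.78 V > 0.2 V confirms active-region operation.

V_CE ≈ 5.8 V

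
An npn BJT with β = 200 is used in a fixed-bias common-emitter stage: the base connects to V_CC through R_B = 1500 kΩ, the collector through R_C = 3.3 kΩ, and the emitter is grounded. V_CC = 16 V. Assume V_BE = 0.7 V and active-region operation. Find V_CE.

V_CE ≈ 9.3 V

Base loop: V_CC = I_B·R_B + V_BE, so I_B = (16 − 0.7)/1500 kΩ = 0.0102 mA.
In the active region I_C = β·I_B = 200 × 0.0102 = 2.04 mA.
Collector loop: V_CE = V_CC − I_C·R_C = 16 − 2.04×3.3 = 9.27 V.
Since V_CE = 9.27 V > V_CE(sat) ≈ 0.2 V, the transistor is in the active region as assumed.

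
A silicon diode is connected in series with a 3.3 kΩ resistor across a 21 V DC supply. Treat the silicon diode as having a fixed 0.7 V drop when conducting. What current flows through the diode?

I ≈ 6.2 mA

KVL around the loop: 21 = V_D + I·R = 0.7 + I × 3.3 kΩ.
So I = (21 − 0.7) / 3.3 kΩ = 20.3 / 3.3 = 6.15 mA.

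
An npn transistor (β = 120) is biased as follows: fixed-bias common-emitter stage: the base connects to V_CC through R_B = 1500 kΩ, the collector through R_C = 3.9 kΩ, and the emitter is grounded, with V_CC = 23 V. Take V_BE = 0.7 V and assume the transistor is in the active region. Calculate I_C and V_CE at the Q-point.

Base loop: V_CC = I_B·R_B + V_BE, so I_B = (23 − 0.7)/1500 kΩ = 0.0149 mA.
In the active region I_C = β·I_B = 120 × 0.0149 = 1.78 mA.
Collector loop: V_CE = V_CC − I_C·R_C = 23 − 1.78×3.9 = 16 V.
Since V_CE = 16 V > V_CE(sat) ≈ 0.2 V, the transistor is in the active region as assumed.

I_C ≈ 1.8 mA, V_CE ≈ 16 V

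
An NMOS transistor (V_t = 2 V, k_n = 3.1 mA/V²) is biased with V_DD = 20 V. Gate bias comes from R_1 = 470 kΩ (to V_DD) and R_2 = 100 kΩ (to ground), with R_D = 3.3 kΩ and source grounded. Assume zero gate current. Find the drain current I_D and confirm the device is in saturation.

V_G = V_DD·R_2/(R_1+R_2) = 20×100/570 = 3.51 V. With the source grounded, V_GS = V_G = 3.51 V.
Assume saturation: I_D = (k_n/2)(V_GS − V_t)² = (3.1/2)×(3.51 − 2)² = 1.55×1.51² = 3.53 mA.
V_DS = V_DD − I_D·R_D = 20 − 3.53×3.3 = 8.36 V.
Saturation requires V_DS ≥ V_GS − V_t = 1.51 V; 8.36 ≥ 1.51 ✓.

I_D ≈ 3.5 mA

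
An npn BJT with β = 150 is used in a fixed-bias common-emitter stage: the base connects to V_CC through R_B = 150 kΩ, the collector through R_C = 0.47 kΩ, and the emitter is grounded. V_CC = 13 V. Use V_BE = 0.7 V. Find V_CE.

V_CE ≈ 7.2 V

Base loop: V_CC = I_B·R_B + V_BE, so I_B = (13 − 0.7)/150 kΩ = 0.082 mA.
In the active region I_C = β·I_B = 150 × 0.082 = 12.3 mA.
Collector loop: V_CE = V_CC − I_C·R_C = 13 − 12.3×0.47 = 7.22 V.
Since V_CE = 7.22 V > V_CE(sat) ≈ 0.2 V, the transistor is in the active region as assumed.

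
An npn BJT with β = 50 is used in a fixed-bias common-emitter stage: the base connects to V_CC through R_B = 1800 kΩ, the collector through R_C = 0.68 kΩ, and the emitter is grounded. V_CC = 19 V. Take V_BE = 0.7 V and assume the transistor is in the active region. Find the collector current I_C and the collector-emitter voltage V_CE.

I_C ≈ 0.51 mA, V_CE ≈ 19 V

Base loop: V_CC = I_B·R_B + V_BE, so I_B = (19 − 0.7)/1800 kΩ = 0.0102 mA.
In the active region I_C = β·I_B = 50 × 0.0102 = 0.508 mA.
Collector loop: V_CE = V_CC − I_C·R_C = 19 − 0.508×0.68 = 18.7 V.
Since V_CE = 18.7 V > V_CE(sat) ≈ 0.2 V, the transistor is in the active region as assumed.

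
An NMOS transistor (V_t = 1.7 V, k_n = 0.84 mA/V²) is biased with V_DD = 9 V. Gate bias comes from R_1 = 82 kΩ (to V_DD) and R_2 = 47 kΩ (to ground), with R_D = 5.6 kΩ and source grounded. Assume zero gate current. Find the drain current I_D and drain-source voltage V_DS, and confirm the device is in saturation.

V_G = V_DD·R_2/(R_1+R_2) = 9×47/129 = 3.28 V. With the source grounded, V_GS = V_G = 3.28 V.
Assume saturation: I_D = (k_n/2)(V_GS − V_t)² = (0.84/2)×(3.28 − 1.7)² = 0.42×1.58² = 1.05 mA.
V_DS = V_DD − I_D·R_D = 9 − 1.05×5.6 = 3.14 V.
Saturation requires V_DS ≥ V_GS − V_t = 1.58 V; 3.14 ≥ 1.58 ✓.

I_D ≈ 1 mA, V_DS ≈ 3.1 V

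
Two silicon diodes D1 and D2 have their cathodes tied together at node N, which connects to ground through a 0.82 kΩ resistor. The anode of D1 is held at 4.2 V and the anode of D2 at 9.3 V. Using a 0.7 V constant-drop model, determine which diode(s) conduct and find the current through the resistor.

Assume both conduct. Then node N would need to be at both 4.2−0.7 = 3.5 V and 9.3−0.7 = 8.6 V, which is impossible.
Assume only D2 conducts: V_N = 9.3 − 0.7 = 8.6 V, so I_R = 8.6/0.82 = 10.5 mA.
Check D1: its anode-to-cathode voltage is 4.2 − 8.6 = -4.4 V < 0.7 V, so it is off. The assumption is consistent.

Only D2 conducts; I_R ≈ 10 mA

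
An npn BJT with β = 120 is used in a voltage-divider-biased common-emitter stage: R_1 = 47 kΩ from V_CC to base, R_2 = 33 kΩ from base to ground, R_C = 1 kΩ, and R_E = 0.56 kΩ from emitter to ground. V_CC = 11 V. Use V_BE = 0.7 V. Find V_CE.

Thevenize the base divider: V_Th = V_CC·R_2/(R_1+R_2) = 11×33/80 = 4.54 V, R_Th = R_1‖R_2 = 19.4 kΩ.
Base-emitter loop: V_Th = I_B·R_Th + V_BE + (β+1)I_B·R_E, so I_B = (4.54 − 0.7) / (19.4 + 121×0.56) = 0.044 mA.
I_C = β·I_B = 120×0.044 = 5.28 mA, and I_E = (β+1)I_B = 5.33 mA.
V_CE = V_CC − I_C·R_C − I_E·R_E = 11 − 5.28×1 − 5.33×0.56 = 2.73 V.
V_CE = 2.73 V > 0.2 V confirms active-region operation.

V_CE ≈ 2.7 V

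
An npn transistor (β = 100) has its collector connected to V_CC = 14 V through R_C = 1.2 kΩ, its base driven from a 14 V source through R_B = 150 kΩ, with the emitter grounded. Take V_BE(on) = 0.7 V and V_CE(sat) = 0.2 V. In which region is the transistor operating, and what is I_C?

active; I_C ≈ 8.9 mA

Assume active. Base-emitter loop: I_B = (V_BB − V_BE)/R_B = (14 − 0.7)/150 = 0.0887 mA.
I_C = β·I_B = 100×0.0887 = 8.87 mA.
V_CE = V_CC − I_C·R_C = 14 − 8.87×1.2 = 3.36 V > V_CE(sat), so the active-region assumption holds.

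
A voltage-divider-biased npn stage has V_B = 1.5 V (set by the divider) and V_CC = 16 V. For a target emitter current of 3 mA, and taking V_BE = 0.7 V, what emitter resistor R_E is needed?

V_E = V_B − V_BE = 1.5 − 0.7 = 0.8 V.
R_E = V_E / I_E = 0.8 / 3 = 0.267 kΩ.

R_E ≈ 0.27 kΩ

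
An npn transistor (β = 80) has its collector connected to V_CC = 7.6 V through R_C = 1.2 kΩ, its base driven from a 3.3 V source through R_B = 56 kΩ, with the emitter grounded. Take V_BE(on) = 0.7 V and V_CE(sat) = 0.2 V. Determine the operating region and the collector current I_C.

Assume active. Base-emitter loop: I_B = (V_BB − V_BE)/R_B = (3.3 − 0.7)/56 = 0.0464 mA.
I_C = β·I_B = 80×0.0464 = 3.71 mA.
V_CE = V_CC − I_C·R_C = 7.6 − 3.71×1.2 = 3.14 V > V_CE(sat), so the active-region assumption holds.

active; I_C ≈ 3.7 mA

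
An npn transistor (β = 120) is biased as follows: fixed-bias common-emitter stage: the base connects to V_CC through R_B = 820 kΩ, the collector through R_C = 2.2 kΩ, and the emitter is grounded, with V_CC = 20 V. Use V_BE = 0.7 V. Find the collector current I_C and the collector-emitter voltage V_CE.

I_C ≈ 2.8 mA, V_CE ≈ 14 V

Base loop: V_CC = I_B·R_B + V_BE, so I_B = (20 − 0.7)/820 kΩ = 0.0235 mA.
In the active region I_C = β·I_B = 120 × 0.0235 = 2.82 mA.
Collector loop: V_CE = V_CC − I_C·R_C = 20 − 2.82×2.2 = 13.8 V.
Since V_CE = 13.8 V > V_CE(sat) ≈ 0.2 V, the transistor is in the active region as assumed.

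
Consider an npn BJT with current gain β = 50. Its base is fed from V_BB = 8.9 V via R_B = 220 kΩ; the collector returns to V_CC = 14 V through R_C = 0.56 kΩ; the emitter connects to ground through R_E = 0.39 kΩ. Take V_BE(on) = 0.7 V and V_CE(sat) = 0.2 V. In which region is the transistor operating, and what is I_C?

Assume active. Base-emitter loop: I_B = (V_BB − V_BE)/(R_B + (β+1)R_E) = (8.9 − 0.7)/(220 + 51×0.39) = 0.0342 mA.
I_C = β·I_B = 50×0.0342 = 1.71 mA.
V_CE = V_CC − I_C·R_C − I_E·R_E = 14 − 1.71×0.56 − 1.74×0.39 = 12.4 V > V_CE(sat), so the active-region assumption holds.

active; I_C ≈ 1.7 mA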